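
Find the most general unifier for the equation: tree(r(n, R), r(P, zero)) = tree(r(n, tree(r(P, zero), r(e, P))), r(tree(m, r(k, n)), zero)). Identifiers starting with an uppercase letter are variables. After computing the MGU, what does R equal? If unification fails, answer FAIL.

tree(r(tree(m, r(k, n)), zero), r(e, tree(m, r(k, n))))

Decompose tree/2: r(n, R) = r(n, tree(r(P, zero), r(e, P))),  r(P, zero) = r(tree(m, r(k, n)), zero).
Decompose r/2: n = n,  R = tree(r(P, zero), r(e, P)).
Delete trivial equation n = n.
Bind R := tree(r(P, zero), r(e, P)); no other remaining equation mentions R.
Decompose r/2: P = tree(m, r(k, n)),  zero = zero.
Bind P := tree(m, r(k, n)); no other remaining equation mentions P. Substituting into the earlier binding gives R := tree(r(tree(m, r(k, n)), zero), r(e, tree(m, r(k, n)))).
Delete trivial equation zero = zero.
MGU = { R ↦ tree(r(tree(m, r(k, n)), zero), r(e, tree(m, r(k, n)))), P ↦ tree(m, r(k, n)) }, so R ↦ tree(r(tree(m, r(k, n)), zero), r(e, tree(m, r(k, n)))).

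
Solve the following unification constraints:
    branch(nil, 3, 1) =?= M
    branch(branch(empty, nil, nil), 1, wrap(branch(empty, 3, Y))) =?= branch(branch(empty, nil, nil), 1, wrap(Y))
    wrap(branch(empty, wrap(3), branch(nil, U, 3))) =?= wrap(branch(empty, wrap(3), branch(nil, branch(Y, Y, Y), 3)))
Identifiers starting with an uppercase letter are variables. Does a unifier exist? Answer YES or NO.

NO

Bind M := branch(nil, 3, 1); no other remaining equation mentions M.
Decompose branch/3: branch(empty, nil, nil) =?= branch(empty, nil, nil),  1 =?= 1,  wrap(branch(empty, 3, Y)) =?= wrap(Y).
Delete trivial equation branch(empty, nil, nil) =?= branch(empty, nil, nil).
Delete trivial equation 1 =?= 1.
Decompose wrap/1: branch(empty, 3, Y) =?= Y.
Occurs check fails: Y occurs in branch(empty, 3, Y); the equation Y =?= branch(empty, 3, Y) has no finite solution.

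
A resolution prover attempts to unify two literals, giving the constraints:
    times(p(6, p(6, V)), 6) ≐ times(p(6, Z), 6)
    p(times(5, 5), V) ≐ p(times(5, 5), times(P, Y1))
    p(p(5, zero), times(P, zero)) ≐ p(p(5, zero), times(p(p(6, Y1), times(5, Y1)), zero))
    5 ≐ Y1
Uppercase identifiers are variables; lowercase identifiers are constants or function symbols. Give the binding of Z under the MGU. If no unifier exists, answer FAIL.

p(6, times(p(p(6, 5), times(5, 5)), 5))

Decompose times/2: p(6, p(6, V)) ≐ p(6, Z),  6 ≐ 6.
Decompose p/2: 6 ≐ 6,  p(6, V) ≐ Z.
Delete trivial equation 6 ≐ 6.
Bind Z := p(6, V); no other remaining equation mentions Z.
Delete trivial equation 6 ≐ 6.
Decompose p/2: times(5, 5) ≐ times(5, 5),  V ≐ times(P, Y1).
Delete trivial equation times(5, 5) ≐ times(5, 5).
Bind V := times(P, Y1); no other remaining equation mentions V. Substituting into the earlier binding gives Z := p(6, times(P, Y1)).
Decompose p/2: p(5, zero) ≐ p(5, zero),  times(P, zero) ≐ times(p(p(6, Y1), times(5, Y1)), zero).
Delete trivial equation p(5, zero) ≐ p(5, zero).
Decompose times/2: P ≐ p(p(6, Y1), times(5, Y1)),  zero ≐ zero.
Bind P := p(p(6, Y1), times(5, Y1)); no other remaining equation mentions P. Substituting into the earlier bindings gives Z := p(6, times(p(p(6, Y1), times(5, Y1)), Y1)), V := times(p(p(6, Y1), times(5, Y1)), Y1).
Delete trivial equation zero ≐ zero.
Bind Y1 := 5. Substituting into the earlier bindings gives Z := p(6, times(p(p(6, 5), times(5, 5)), 5)), V := times(p(p(6, 5), times(5, 5)), 5), P := p(p(6, 5), times(5, 5)).
MGU = { Z -> p(6, times(p(p(6, 5), times(5, 5)), 5)), V -> times(p(p(6, 5), times(5, 5)), 5), P -> p(p(6, 5), times(5, 5)), Y1 -> 5 }, so Z -> p(6, times(p(p(6, 5), times(5, 5)), 5)).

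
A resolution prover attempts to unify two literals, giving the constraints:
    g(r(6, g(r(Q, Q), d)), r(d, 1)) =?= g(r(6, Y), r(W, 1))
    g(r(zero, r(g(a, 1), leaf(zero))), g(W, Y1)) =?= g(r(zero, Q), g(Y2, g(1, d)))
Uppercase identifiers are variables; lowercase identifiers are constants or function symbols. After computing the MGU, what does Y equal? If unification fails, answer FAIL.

g(r(r(g(a, 1), leaf(zero)), r(g(a, 1), leaf(zero))), d)

Decompose g/2: r(6, g(r(Q, Q), d)) =?= r(6, Y),  r(d, 1) =?= r(W, 1).
Decompose r/2: 6 =?= 6,  g(r(Q, Q), d) =?= Y.
Delete trivial equation 6 =?= 6.
Bind Y := g(r(Q, Q), d); no other remaining equation mentions Y.
Decompose r/2: d =?= W,  1 =?= 1.
Bind W := d; substituting into the one remaining equation that mentions W gives: g(r(zero, r(g(a, 1), leaf(zero))), g(d, Y1)) =?= g(r(zero, Q), g(Y2, g(1, d))).
Delete trivial equation 1 =?= 1.
Decompose g/2: r(zero, r(g(a, 1), leaf(zero))) =?= r(zero, Q),  g(d, Y1) =?= g(Y2, g(1, d)).
Decompose r/2: zero =?= zero,  r(g(a, 1), leaf(zero)) =?= Q.
Delete trivial equation zero =?= zero.
Bind Q := r(g(a, 1), leaf(zero)); no other remaining equation mentions Q. Substituting into the earlier binding gives Y := g(r(r(g(a, 1), leaf(zero)), r(g(a, 1), leaf(zero))), d).
Decompose g/2: d =?= Y2,  Y1 =?= g(1, d).
Bind Y2 := d; no other remaining equation mentions Y2.
Bind Y1 := g(1, d).
MGU = { Y := g(r(r(g(a, 1), leaf(zero)), r(g(a, 1), leaf(zero))), d), W := d, Q := r(g(a, 1), leaf(zero)), Y2 := d, Y1 := g(1, d) }, so Y := g(r(r(g(a, 1), leaf(zero)), r(g(a, 1), leaf(zero))), d).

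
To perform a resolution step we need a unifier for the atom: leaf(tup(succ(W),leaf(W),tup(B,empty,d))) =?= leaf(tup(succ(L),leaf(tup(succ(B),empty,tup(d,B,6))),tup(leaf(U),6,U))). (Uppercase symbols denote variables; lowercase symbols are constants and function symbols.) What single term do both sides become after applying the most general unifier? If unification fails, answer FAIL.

Decompose leaf/1: tup(succ(W),leaf(W),tup(B,empty,d)) =?= tup(succ(L),leaf(tup(succ(B),empty,tup(d,B,6))),tup(leaf(U),6,U)).
Decompose tup/3: succ(W) =?= succ(L),  leaf(W) =?= leaf(tup(succ(B),empty,tup(d,B,6))),  tup(B,empty,d) =?= tup(leaf(U),6,U).
Decompose succ/1: W =?= L.
Bind W := L; substituting into the one remaining equation that mentions W gives: leaf(L) =?= leaf(tup(succ(B),empty,tup(d,B,6))).
Decompose leaf/1: L =?= tup(succ(B),empty,tup(d,B,6)).
Bind L := tup(succ(B),empty,tup(d,B,6)); no other remaining equation mentions L. Substituting into the earlier binding gives W := tup(succ(B),empty,tup(d,B,6)).
Decompose tup/3: B =?= leaf(U),  empty =?= 6,  d =?= U.
Bind B := leaf(U); no other remaining equation mentions B. Substituting into the earlier bindings gives W := tup(succ(leaf(U)),empty,tup(d,leaf(U),6)), L := tup(succ(leaf(U)),empty,tup(d,leaf(U),6)).
Clash: constants empty and 6 differ; no unifier exists.

FAIL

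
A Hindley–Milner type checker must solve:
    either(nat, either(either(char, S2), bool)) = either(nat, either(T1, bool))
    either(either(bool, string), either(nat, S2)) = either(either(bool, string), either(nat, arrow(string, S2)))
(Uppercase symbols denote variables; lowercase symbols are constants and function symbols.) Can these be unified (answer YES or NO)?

Decompose either/2: nat = nat,  either(either(char, S2), bool) = either(T1, bool).
Delete trivial equation nat = nat.
Decompose either/2: either(char, S2) = T1,  bool = bool.
Bind T1 := either(char, S2); no other remaining equation mentions T1.
Delete trivial equation bool = bool.
Decompose either/2: either(bool, string) = either(bool, string),  either(nat, S2) = either(nat, arrow(string, S2)).
Delete trivial equation either(bool, string) = either(bool, string).
Decompose either/2: nat = nat,  S2 = arrow(string, S2).
Delete trivial equation nat = nat.
Occurs check fails: S2 occurs in arrow(string, S2); the equation S2 = arrow(string, S2) has no finite solution.

NO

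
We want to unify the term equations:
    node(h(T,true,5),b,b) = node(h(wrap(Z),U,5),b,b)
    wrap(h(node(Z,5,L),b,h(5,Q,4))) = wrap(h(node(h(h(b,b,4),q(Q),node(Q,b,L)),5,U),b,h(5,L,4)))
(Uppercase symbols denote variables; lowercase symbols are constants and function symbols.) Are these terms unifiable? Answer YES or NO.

YES

Decompose node/3: h(T,true,5) = h(wrap(Z),U,5),  b = b,  b = b.
Decompose h/3: T = wrap(Z),  true = U,  5 = 5.
Bind T := wrap(Z); no other remaining equation mentions T.
Bind U := true; substituting into the one remaining equation that mentions U gives: wrap(h(node(Z,5,L),b,h(5,Q,4))) = wrap(h(node(h(h(b,b,4),q(Q),node(Q,b,L)),5,true),b,h(5,L,4))).
Delete trivial equation 5 = 5.
Delete trivial equation b = b.
Delete trivial equation b = b.
Decompose wrap/1: h(node(Z,5,L),b,h(5,Q,4)) = h(node(h(h(b,b,4),q(Q),node(Q,b,L)),5,true),b,h(5,L,4)).
Decompose h/3: node(Z,5,L) = node(h(h(b,b,4),q(Q),node(Q,b,L)),5,true),  b = b,  h(5,Q,4) = h(5,L,4).
Decompose node/3: Z = h(h(b,b,4),q(Q),node(Q,b,L)),  5 = 5,  L = true.
Bind Z := h(h(b,b,4),q(Q),node(Q,b,L)); no other remaining equation mentions Z. Substituting into the earlier binding gives T := wrap(h(h(b,b,4),q(Q),node(Q,b,L))).
Delete trivial equation 5 = 5.
Bind L := true; substituting into the one remaining equation that mentions L gives: h(5,Q,4) = h(5,true,4). Substituting into the earlier bindings gives T := wrap(h(h(b,b,4),q(Q),node(Q,b,true))), Z := h(h(b,b,4),q(Q),node(Q,b,true)).
Delete trivial equation b = b.
Decompose h/3: 5 = 5,  Q = true,  4 = 4.
Delete trivial equation 5 = 5.
Bind Q := true; no other remaining equation mentions Q. Substituting into the earlier bindings gives T := wrap(h(h(b,b,4),q(true),node(true,b,true))), Z := h(h(b,b,4),q(true),node(true,b,true)).
Delete trivial equation 4 = 4.
No equations remain and no clash or occurs-check failure arose, so a unifier exists.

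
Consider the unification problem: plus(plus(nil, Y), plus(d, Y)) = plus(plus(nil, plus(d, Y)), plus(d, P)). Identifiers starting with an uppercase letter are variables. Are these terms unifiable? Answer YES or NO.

NO

Decompose plus/2: plus(nil, Y) = plus(nil, plus(d, Y)),  plus(d, Y) = plus(d, P).
Decompose plus/2: nil = nil,  Y = plus(d, Y).
Delete trivial equation nil = nil.
Occurs check fails: Y occurs in plus(d, Y); the equation Y = plus(d, Y) has no finite solution.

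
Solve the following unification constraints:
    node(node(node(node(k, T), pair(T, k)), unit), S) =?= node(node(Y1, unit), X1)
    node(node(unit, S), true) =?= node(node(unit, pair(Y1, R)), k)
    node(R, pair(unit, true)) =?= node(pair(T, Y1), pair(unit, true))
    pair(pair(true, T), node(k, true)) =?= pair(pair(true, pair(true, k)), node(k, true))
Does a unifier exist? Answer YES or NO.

Decompose node/2: node(node(node(k, T), pair(T, k)), unit) =?= node(Y1, unit),  S =?= X1.
Decompose node/2: node(node(k, T), pair(T, k)) =?= Y1,  unit =?= unit.
Bind Y1 := node(node(k, T), pair(T, k)); substituting into the 2 remaining equations that mention Y1 gives: node(node(unit, S), true) =?= node(node(unit, pair(node(node(k, T), pair(T, k)), R)), k),  node(R, pair(unit, true)) =?= node(pair(T, node(node(k, T), pair(T, k))), pair(unit, true)).
Delete trivial equation unit =?= unit.
Bind S := X1; substituting into the one remaining equation that mentions S gives: node(node(unit, X1), true) =?= node(node(unit, pair(node(node(k, T), pair(T, k)), R)), k).
Decompose node/2: node(unit, X1) =?= node(unit, pair(node(node(k, T), pair(T, k)), R)),  true =?= k.
Decompose node/2: unit =?= unit,  X1 =?= pair(node(node(k, T), pair(T, k)), R).
Delete trivial equation unit =?= unit.
Bind X1 := pair(node(node(k, T), pair(T, k)), R); no other remaining equation mentions X1. Substituting into the earlier binding gives S := pair(node(node(k, T), pair(T, k)), R).
Clash: constants true and k differ; no unifier exists.

NO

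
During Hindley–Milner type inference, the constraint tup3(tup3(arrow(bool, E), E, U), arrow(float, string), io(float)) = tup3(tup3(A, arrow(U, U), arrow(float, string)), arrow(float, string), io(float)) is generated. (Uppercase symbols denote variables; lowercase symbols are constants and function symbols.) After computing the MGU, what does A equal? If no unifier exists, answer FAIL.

arrow(bool, arrow(arrow(float, string), arrow(float, string)))

Decompose tup3/3: tup3(arrow(bool, E), E, U) = tup3(A, arrow(U, U), arrow(float, string)),  arrow(float, string) = arrow(float, string),  io(float) = io(float).
Decompose tup3/3: arrow(bool, E) = A,  E = arrow(U, U),  U = arrow(float, string).
Bind A := arrow(bool, E); no other remaining equation mentions A.
Bind E := arrow(U, U); no other remaining equation mentions E. Substituting into the earlier binding gives A := arrow(bool, arrow(U, U)).
Bind U := arrow(float, string); no other remaining equation mentions U. Substituting into the earlier bindings gives A := arrow(bool, arrow(arrow(float, string), arrow(float, string))), E := arrow(arrow(float, string), arrow(float, string)).
Delete trivial equation arrow(float, string) = arrow(float, string).
Delete trivial equation io(float) = io(float).
MGU = { A := arrow(bool, arrow(arrow(float, string), arrow(float, string))), E := arrow(arrow(float, string), arrow(float, string)), U := arrow(float, string) }, so A := arrow(bool, arrow(arrow(float, string), arrow(float, string))).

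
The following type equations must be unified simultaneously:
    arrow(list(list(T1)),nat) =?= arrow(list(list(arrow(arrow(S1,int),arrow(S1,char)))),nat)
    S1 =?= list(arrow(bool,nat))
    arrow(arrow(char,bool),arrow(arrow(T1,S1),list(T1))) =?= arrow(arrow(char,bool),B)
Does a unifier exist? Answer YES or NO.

Decompose arrow/2: list(list(T1)) =?= list(list(arrow(arrow(S1,int),arrow(S1,char)))),  nat =?= nat.
Decompose list/1: list(T1) =?= list(arrow(arrow(S1,int),arrow(S1,char))).
Decompose list/1: T1 =?= arrow(arrow(S1,int),arrow(S1,char)).
Bind T1 := arrow(arrow(S1,int),arrow(S1,char)); substituting into the one remaining equation that mentions T1 gives: arrow(arrow(char,bool),arrow(arrow(arrow(arrow(S1,int),arrow(S1,char)),S1),list(arrow(arrow(S1,int),arrow(S1,char))))) =?= arrow(arrow(char,bool),B).
Delete trivial equation nat =?= nat.
Bind S1 := list(arrow(bool,nat)); substituting into the remaining equation gives: arrow(arrow(char,bool),arrow(arrow(arrow(arrow(list(arrow(bool,nat)),int),arrow(list(arrow(bool,nat)),char)),list(arrow(bool,nat))),list(arrow(arrow(list(arrow(bool,nat)),int),arrow(list(arrow(bool,nat)),char))))) =?= arrow(arrow(char,bool),B). Substituting into the earlier binding gives T1 := arrow(arrow(list(arrow(bool,nat)),int),arrow(list(arrow(bool,nat)),char)).
Decompose arrow/2: arrow(char,bool) =?= arrow(char,bool),  arrow(arrow(arrow(arrow(list(arrow(bool,nat)),int),arrow(list(arrow(bool,nat)),char)),list(arrow(bool,nat))),list(arrow(arrow(list(arrow(bool,nat)),int),arrow(list(arrow(bool,nat)),char)))) =?= B.
Delete trivial equation arrow(char,bool) =?= arrow(char,bool).
Bind B := arrow(arrow(arrow(arrow(list(arrow(bool,nat)),int),arrow(list(arrow(bool,nat)),char)),list(arrow(bool,nat))),list(arrow(arrow(list(arrow(bool,nat)),int),arrow(list(arrow(bool,nat)),char)))).
No equations remain and no clash or occurs-check failure arose, so a unifier exists.

YES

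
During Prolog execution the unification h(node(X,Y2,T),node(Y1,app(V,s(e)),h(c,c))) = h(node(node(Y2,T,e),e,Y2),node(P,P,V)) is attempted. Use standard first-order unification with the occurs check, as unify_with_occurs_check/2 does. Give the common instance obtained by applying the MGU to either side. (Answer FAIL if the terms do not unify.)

h(node(node(e,e,e),e,e),node(app(h(c,c),s(e)),app(h(c,c),s(e)),h(c,c)))

Decompose h/2: node(X,Y2,T) = node(node(Y2,T,e),e,Y2),  node(Y1,app(V,s(e)),h(c,c)) = node(P,P,V).
Decompose node/3: X = node(Y2,T,e),  Y2 = e,  T = Y2.
Bind X := node(Y2,T,e); no other remaining equation mentions X.
Bind Y2 := e; substituting into the one remaining equation that mentions Y2 gives: T = e. Substituting into the earlier binding gives X := node(e,T,e).
Bind T := e; no other remaining equation mentions T. Substituting into the earlier binding gives X := node(e,e,e).
Decompose node/3: Y1 = P,  app(V,s(e)) = P,  h(c,c) = V.
Bind Y1 := P; no other remaining equation mentions Y1.
Bind P := app(V,s(e)); no other remaining equation mentions P. Substituting into the earlier binding gives Y1 := app(V,s(e)).
Bind V := h(c,c). Substituting into the earlier bindings gives Y1 := app(h(c,c),s(e)), P := app(h(c,c),s(e)).
Applying the MGU to either side gives h(node(node(e,e,e),e,e),node(app(h(c,c),s(e)),app(h(c,c),s(e)),h(c,c))).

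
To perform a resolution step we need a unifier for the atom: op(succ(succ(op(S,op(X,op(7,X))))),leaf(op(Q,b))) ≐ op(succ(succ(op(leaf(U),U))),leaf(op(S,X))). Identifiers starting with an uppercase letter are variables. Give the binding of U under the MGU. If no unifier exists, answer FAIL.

op(b,op(7,b))

Decompose op/2: succ(succ(op(S,op(X,op(7,X))))) ≐ succ(succ(op(leaf(U),U))),  leaf(op(Q,b)) ≐ leaf(op(S,X)).
Decompose succ/1: succ(op(S,op(X,op(7,X)))) ≐ succ(op(leaf(U),U)).
Decompose succ/1: op(S,op(X,op(7,X))) ≐ op(leaf(U),U).
Decompose op/2: S ≐ leaf(U),  op(X,op(7,X)) ≐ U.
Bind S := leaf(U); substituting into the one remaining equation that mentions S gives: leaf(op(Q,b)) ≐ leaf(op(leaf(U),X)).
Bind U := op(X,op(7,X)); substituting into the remaining equation gives: leaf(op(Q,b)) ≐ leaf(op(leaf(op(X,op(7,X))),X)). Substituting into the earlier binding gives S := leaf(op(X,op(7,X))).
Decompose leaf/1: op(Q,b) ≐ op(leaf(op(X,op(7,X))),X).
Decompose op/2: Q ≐ leaf(op(X,op(7,X))),  b ≐ X.
Bind Q := leaf(op(X,op(7,X))); no other remaining equation mentions Q.
Bind X := b. Substituting into the earlier bindings gives S := leaf(op(b,op(7,b))), U := op(b,op(7,b)), Q := leaf(op(b,op(7,b))).
MGU = { S := leaf(op(b,op(7,b))), U := op(b,op(7,b)), Q := leaf(op(b,op(7,b))), X := b }, so U := op(b,op(7,b)).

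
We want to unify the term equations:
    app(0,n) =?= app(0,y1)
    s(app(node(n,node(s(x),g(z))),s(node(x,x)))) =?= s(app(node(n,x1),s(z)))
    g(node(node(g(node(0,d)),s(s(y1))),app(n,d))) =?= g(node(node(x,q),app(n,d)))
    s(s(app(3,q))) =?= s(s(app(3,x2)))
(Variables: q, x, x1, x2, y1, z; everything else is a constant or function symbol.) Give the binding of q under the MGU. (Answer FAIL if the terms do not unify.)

s(s(n))

Decompose app/2: 0 =?= 0,  n =?= y1.
Delete trivial equation 0 =?= 0.
Bind y1 := n; substituting into the one remaining equation that mentions y1 gives: g(node(node(g(node(0,d)),s(s(n))),app(n,d))) =?= g(node(node(x,q),app(n,d))).
Decompose s/1: app(node(n,node(s(x),g(z))),s(node(x,x))) =?= app(node(n,x1),s(z)).
Decompose app/2: node(n,node(s(x),g(z))) =?= node(n,x1),  s(node(x,x)) =?= s(z).
Decompose node/2: n =?= n,  node(s(x),g(z)) =?= x1.
Delete trivial equation n =?= n.
Bind x1 := node(s(x),g(z)); no other remaining equation mentions x1.
Decompose s/1: node(x,x) =?= z.
Bind z := node(x,x); no other remaining equation mentions z. Substituting into the earlier binding gives x1 := node(s(x),g(node(x,x))).
Decompose g/1: node(node(g(node(0,d)),s(s(n))),app(n,d)) =?= node(node(x,q),app(n,d)).
Decompose node/2: node(g(node(0,d)),s(s(n))) =?= node(x,q),  app(n,d) =?= app(n,d).
Decompose node/2: g(node(0,d)) =?= x,  s(s(n)) =?= q.
Bind x := g(node(0,d)); no other remaining equation mentions x. Substituting into the earlier bindings gives x1 := node(s(g(node(0,d))),g(node(g(node(0,d)),g(node(0,d))))), z := node(g(node(0,d)),g(node(0,d))).
Bind q := s(s(n)); substituting into the one remaining equation that mentions q gives: s(s(app(3,s(s(n))))) =?= s(s(app(3,x2))).
Delete trivial equation app(n,d) =?= app(n,d).
Decompose s/1: s(app(3,s(s(n)))) =?= s(app(3,x2)).
Decompose s/1: app(3,s(s(n))) =?= app(3,x2).
Decompose app/2: 3 =?= 3,  s(s(n)) =?= x2.
Delete trivial equation 3 =?= 3.
Bind x2 := s(s(n)).
MGU = { y1 := n, x1 := node(s(g(node(0,d))),g(node(g(node(0,d)),g(node(0,d))))), z := node(g(node(0,d)),g(node(0,d))), x := g(node(0,d)), q := s(s(n)), x2 := s(s(n)) }, so q := s(s(n)).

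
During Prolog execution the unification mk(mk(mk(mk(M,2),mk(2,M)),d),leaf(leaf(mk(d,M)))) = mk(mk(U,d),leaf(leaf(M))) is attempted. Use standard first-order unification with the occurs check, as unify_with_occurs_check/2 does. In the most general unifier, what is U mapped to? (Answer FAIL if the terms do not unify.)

Decompose mk/2: mk(mk(mk(M,2),mk(2,M)),d) = mk(U,d),  leaf(leaf(mk(d,M))) = leaf(leaf(M)).
Decompose mk/2: mk(mk(M,2),mk(2,M)) = U,  d = d.
Bind U := mk(mk(M,2),mk(2,M)); no other remaining equation mentions U.
Delete trivial equation d = d.
Decompose leaf/1: leaf(mk(d,M)) = leaf(M).
Decompose leaf/1: mk(d,M) = M.
Occurs check fails: M occurs in mk(d,M); the equation M = mk(d,M) has no finite solution.

FAIL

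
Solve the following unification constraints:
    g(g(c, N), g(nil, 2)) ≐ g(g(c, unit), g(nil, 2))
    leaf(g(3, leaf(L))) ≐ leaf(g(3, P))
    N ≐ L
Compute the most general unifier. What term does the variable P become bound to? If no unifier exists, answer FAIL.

Decompose g/2: g(c, N) ≐ g(c, unit),  g(nil, 2) ≐ g(nil, 2).
Decompose g/2: c ≐ c,  N ≐ unit.
Delete trivial equation c ≐ c.
Bind N := unit; substituting into the one remaining equation that mentions N gives: unit ≐ L.
Delete trivial equation g(nil, 2) ≐ g(nil, 2).
Decompose leaf/1: g(3, leaf(L)) ≐ g(3, P).
Decompose g/2: 3 ≐ 3,  leaf(L) ≐ P.
Delete trivial equation 3 ≐ 3.
Bind P := leaf(L); no other remaining equation mentions P.
Bind L := unit. Substituting into the earlier binding gives P := leaf(unit).
MGU = { N -> unit, P -> leaf(unit), L -> unit }, so P -> leaf(unit).

leaf(unit)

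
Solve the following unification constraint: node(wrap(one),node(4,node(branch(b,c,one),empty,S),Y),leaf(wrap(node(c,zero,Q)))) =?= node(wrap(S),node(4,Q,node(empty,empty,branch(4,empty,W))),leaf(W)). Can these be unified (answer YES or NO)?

YES

Decompose node/3: wrap(one) =?= wrap(S),  node(4,node(branch(b,c,one),empty,S),Y) =?= node(4,Q,node(empty,empty,branch(4,empty,W))),  leaf(wrap(node(c,zero,Q))) =?= leaf(W).
Decompose wrap/1: one =?= S.
Bind S := one; substituting into the one remaining equation that mentions S gives: node(4,node(branch(b,c,one),empty,one),Y) =?= node(4,Q,node(empty,empty,branch(4,empty,W))).
Decompose node/3: 4 =?= 4,  node(branch(b,c,one),empty,one) =?= Q,  Y =?= node(empty,empty,branch(4,empty,W)).
Delete trivial equation 4 =?= 4.
Bind Q := node(branch(b,c,one),empty,one); substituting into the one remaining equation that mentions Q gives: leaf(wrap(node(c,zero,node(branch(b,c,one),empty,one)))) =?= leaf(W).
Bind Y := node(empty,empty,branch(4,empty,W)); no other remaining equation mentions Y.
Decompose leaf/1: wrap(node(c,zero,node(branch(b,c,one),empty,one))) =?= W.
Bind W := wrap(node(c,zero,node(branch(b,c,one),empty,one))). Substituting into the earlier binding gives Y := node(empty,empty,branch(4,empty,wrap(node(c,zero,node(branch(b,c,one),empty,one))))).
No equations remain and no clash or occurs-check failure arose, so a unifier exists.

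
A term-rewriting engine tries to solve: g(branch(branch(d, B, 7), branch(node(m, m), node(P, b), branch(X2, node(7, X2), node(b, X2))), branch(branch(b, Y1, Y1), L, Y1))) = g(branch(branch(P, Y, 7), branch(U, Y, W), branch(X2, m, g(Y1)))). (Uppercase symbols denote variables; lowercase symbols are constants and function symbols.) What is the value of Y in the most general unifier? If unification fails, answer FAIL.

Decompose g/1: branch(branch(d, B, 7), branch(node(m, m), node(P, b), branch(X2, node(7, X2), node(b, X2))), branch(branch(b, Y1, Y1), L, Y1)) = branch(branch(P, Y, 7), branch(U, Y, W), branch(X2, m, g(Y1))).
Decompose branch/3: branch(d, B, 7) = branch(P, Y, 7),  branch(node(m, m), node(P, b), branch(X2, node(7, X2), node(b, X2))) = branch(U, Y, W),  branch(branch(b, Y1, Y1), L, Y1) = branch(X2, m, g(Y1)).
Decompose branch/3: d = P,  B = Y,  7 = 7.
Bind P := d; substituting into the one remaining equation that mentions P gives: branch(node(m, m), node(d, b), branch(X2, node(7, X2), node(b, X2))) = branch(U, Y, W).
Bind B := Y; no other remaining equation mentions B.
Delete trivial equation 7 = 7.
Decompose branch/3: node(m, m) = U,  node(d, b) = Y,  branch(X2, node(7, X2), node(b, X2)) = W.
Bind U := node(m, m); no other remaining equation mentions U.
Bind Y := node(d, b); no other remaining equation mentions Y. Substituting into the earlier binding gives B := node(d, b).
Bind W := branch(X2, node(7, X2), node(b, X2)); no other remaining equation mentions W.
Decompose branch/3: branch(b, Y1, Y1) = X2,  L = m,  Y1 = g(Y1).
Bind X2 := branch(b, Y1, Y1); no other remaining equation mentions X2. Substituting into the earlier binding gives W := branch(branch(b, Y1, Y1), node(7, branch(b, Y1, Y1)), node(b, branch(b, Y1, Y1))).
Bind L := m; no other remaining equation mentions L.
Occurs check fails: Y1 occurs in g(Y1); the equation Y1 = g(Y1) has no finite solution.

FAIL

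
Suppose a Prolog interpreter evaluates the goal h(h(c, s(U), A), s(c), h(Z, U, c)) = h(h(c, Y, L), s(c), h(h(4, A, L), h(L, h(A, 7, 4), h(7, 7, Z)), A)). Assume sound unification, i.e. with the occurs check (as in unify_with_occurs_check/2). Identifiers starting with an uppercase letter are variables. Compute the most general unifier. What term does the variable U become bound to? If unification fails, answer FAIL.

Decompose h/3: h(c, s(U), A) = h(c, Y, L),  s(c) = s(c),  h(Z, U, c) = h(h(4, A, L), h(L, h(A, 7, 4), h(7, 7, Z)), A).
Decompose h/3: c = c,  s(U) = Y,  A = L.
Delete trivial equation c = c.
Bind Y := s(U); no other remaining equation mentions Y.
Bind A := L; substituting into the one remaining equation that mentions A gives: h(Z, U, c) = h(h(4, L, L), h(L, h(L, 7, 4), h(7, 7, Z)), L).
Delete trivial equation s(c) = s(c).
Decompose h/3: Z = h(4, L, L),  U = h(L, h(L, 7, 4), h(7, 7, Z)),  c = L.
Bind Z := h(4, L, L); substituting into the one remaining equation that mentions Z gives: U = h(L, h(L, 7, 4), h(7, 7, h(4, L, L))).
Bind U := h(L, h(L, 7, 4), h(7, 7, h(4, L, L))); no other remaining equation mentions U. Substituting into the earlier binding gives Y := s(h(L, h(L, 7, 4), h(7, 7, h(4, L, L)))).
Bind L := c. Substituting into the earlier bindings gives Y := s(h(c, h(c, 7, 4), h(7, 7, h(4, c, c)))), A := c, Z := h(4, c, c), U := h(c, h(c, 7, 4), h(7, 7, h(4, c, c))).
MGU = { Y -> s(h(c, h(c, 7, 4), h(7, 7, h(4, c, c)))), A -> c, Z -> h(4, c, c), U -> h(c, h(c, 7, 4), h(7, 7, h(4, c, c))), L -> c }, so U -> h(c, h(c, 7, 4), h(7, 7, h(4, c, c))).

h(c, h(c, 7, 4), h(7, 7, h(4, c, c)))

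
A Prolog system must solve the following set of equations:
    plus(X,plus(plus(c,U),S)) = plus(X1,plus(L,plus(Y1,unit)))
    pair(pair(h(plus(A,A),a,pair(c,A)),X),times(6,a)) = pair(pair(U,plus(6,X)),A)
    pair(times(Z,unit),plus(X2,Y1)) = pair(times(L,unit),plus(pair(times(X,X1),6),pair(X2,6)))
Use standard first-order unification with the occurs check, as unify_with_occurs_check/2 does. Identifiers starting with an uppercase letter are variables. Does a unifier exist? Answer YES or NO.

Decompose plus/2: X = X1,  plus(plus(c,U),S) = plus(L,plus(Y1,unit)).
Bind X := X1; substituting into the 2 remaining equations that mention X gives: pair(pair(h(plus(A,A),a,pair(c,A)),X1),times(6,a)) = pair(pair(U,plus(6,X1)),A),  pair(times(Z,unit),plus(X2,Y1)) = pair(times(L,unit),plus(pair(times(X1,X1),6),pair(X2,6))).
Decompose plus/2: plus(c,U) = L,  S = plus(Y1,unit).
Bind L := plus(c,U); substituting into the one remaining equation that mentions L gives: pair(times(Z,unit),plus(X2,Y1)) = pair(times(plus(c,U),unit),plus(pair(times(X1,X1),6),pair(X2,6))).
Bind S := plus(Y1,unit); no other remaining equation mentions S.
Decompose pair/2: pair(h(plus(A,A),a,pair(c,A)),X1) = pair(U,plus(6,X1)),  times(6,a) = A.
Decompose pair/2: h(plus(A,A),a,pair(c,A)) = U,  X1 = plus(6,X1).
Bind U := h(plus(A,A),a,pair(c,A)); substituting into the one remaining equation that mentions U gives: pair(times(Z,unit),plus(X2,Y1)) = pair(times(plus(c,h(plus(A,A),a,pair(c,A))),unit),plus(pair(times(X1,X1),6),pair(X2,6))). Substituting into the earlier binding gives L := plus(c,h(plus(A,A),a,pair(c,A))).
Occurs check fails: X1 occurs in plus(6,X1); the equation X1 = plus(6,X1) has no finite solution.

NO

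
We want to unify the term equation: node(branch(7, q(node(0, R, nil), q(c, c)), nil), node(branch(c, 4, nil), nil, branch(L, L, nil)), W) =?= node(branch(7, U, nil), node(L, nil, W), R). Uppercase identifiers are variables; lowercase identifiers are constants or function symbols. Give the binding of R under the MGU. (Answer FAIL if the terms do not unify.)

Decompose node/3: branch(7, q(node(0, R, nil), q(c, c)), nil) =?= branch(7, U, nil),  node(branch(c, 4, nil), nil, branch(L, L, nil)) =?= node(L, nil, W),  W =?= R.
Decompose branch/3: 7 =?= 7,  q(node(0, R, nil), q(c, c)) =?= U,  nil =?= nil.
Delete trivial equation 7 =?= 7.
Bind U := q(node(0, R, nil), q(c, c)); no other remaining equation mentions U.
Delete trivial equation nil =?= nil.
Decompose node/3: branch(c, 4, nil) =?= L,  nil =?= nil,  branch(L, L, nil) =?= W.
Bind L := branch(c, 4, nil); substituting into the one remaining equation that mentions L gives: branch(branch(c, 4, nil), branch(c, 4, nil), nil) =?= W.
Delete trivial equation nil =?= nil.
Bind W := branch(branch(c, 4, nil), branch(c, 4, nil), nil); substituting into the remaining equation gives: branch(branch(c, 4, nil), branch(c, 4, nil), nil) =?= R.
Bind R := branch(branch(c, 4, nil), branch(c, 4, nil), nil). Substituting into the earlier binding gives U := q(node(0, branch(branch(c, 4, nil), branch(c, 4, nil), nil), nil), q(c, c)).
MGU = { U ↦ q(node(0, branch(branch(c, 4, nil), branch(c, 4, nil), nil), nil), q(c, c)), L ↦ branch(c, 4, nil), W ↦ branch(branch(c, 4, nil), branch(c, 4, nil), nil), R ↦ branch(branch(c, 4, nil), branch(c, 4, nil), nil) }, so R ↦ branch(branch(c, 4, nil), branch(c, 4, nil), nil).

branch(branch(c, 4, nil), branch(c, 4, nil), nil)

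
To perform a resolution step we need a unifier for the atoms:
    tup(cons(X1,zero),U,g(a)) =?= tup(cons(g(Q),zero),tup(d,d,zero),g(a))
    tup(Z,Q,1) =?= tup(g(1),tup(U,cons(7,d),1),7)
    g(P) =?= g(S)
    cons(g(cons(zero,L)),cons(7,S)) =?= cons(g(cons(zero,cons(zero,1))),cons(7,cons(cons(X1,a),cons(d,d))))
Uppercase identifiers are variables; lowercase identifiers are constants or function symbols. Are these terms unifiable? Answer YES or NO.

NO

Decompose tup/3: cons(X1,zero) =?= cons(g(Q),zero),  U =?= tup(d,d,zero),  g(a) =?= g(a).
Decompose cons/2: X1 =?= g(Q),  zero =?= zero.
Bind X1 := g(Q); substituting into the one remaining equation that mentions X1 gives: cons(g(cons(zero,L)),cons(7,S)) =?= cons(g(cons(zero,cons(zero,1))),cons(7,cons(cons(g(Q),a),cons(d,d)))).
Delete trivial equation zero =?= zero.
Bind U := tup(d,d,zero); substituting into the one remaining equation that mentions U gives: tup(Z,Q,1) =?= tup(g(1),tup(tup(d,d,zero),cons(7,d),1),7).
Delete trivial equation g(a) =?= g(a).
Decompose tup/3: Z =?= g(1),  Q =?= tup(tup(d,d,zero),cons(7,d),1),  1 =?= 7.
Bind Z := g(1); no other remaining equation mentions Z.
Bind Q := tup(tup(d,d,zero),cons(7,d),1); substituting into the one remaining equation that mentions Q gives: cons(g(cons(zero,L)),cons(7,S)) =?= cons(g(cons(zero,cons(zero,1))),cons(7,cons(cons(g(tup(tup(d,d,zero),cons(7,d),1)),a),cons(d,d)))). Substituting into the earlier binding gives X1 := g(tup(tup(d,d,zero),cons(7,d),1)).
Clash: constants 1 and 7 differ; no unifier exists.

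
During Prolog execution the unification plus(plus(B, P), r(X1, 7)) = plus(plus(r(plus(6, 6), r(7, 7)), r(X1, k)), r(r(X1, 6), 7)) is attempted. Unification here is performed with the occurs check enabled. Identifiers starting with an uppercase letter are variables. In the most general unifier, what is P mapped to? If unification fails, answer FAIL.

FAIL

Decompose plus/2: plus(B, P) = plus(r(plus(6, 6), r(7, 7)), r(X1, k)),  r(X1, 7) = r(r(X1, 6), 7).
Decompose plus/2: B = r(plus(6, 6), r(7, 7)),  P = r(X1, k).
Bind B := r(plus(6, 6), r(7, 7)); no other remaining equation mentions B.
Bind P := r(X1, k); no other remaining equation mentions P.
Decompose r/2: X1 = r(X1, 6),  7 = 7.
Occurs check fails: X1 occurs in r(X1, 6); the equation X1 = r(X1, 6) has no finite solution.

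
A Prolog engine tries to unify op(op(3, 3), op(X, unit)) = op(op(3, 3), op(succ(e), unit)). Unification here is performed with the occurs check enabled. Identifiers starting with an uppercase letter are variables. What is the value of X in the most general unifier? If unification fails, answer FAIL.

Decompose op/2: op(3, 3) = op(3, 3),  op(X, unit) = op(succ(e), unit).
Delete trivial equation op(3, 3) = op(3, 3).
Decompose op/2: X = succ(e),  unit = unit.
Bind X := succ(e); no other remaining equation mentions X.
Delete trivial equation unit = unit.
MGU = { X -> succ(e) }, so X -> succ(e).

succ(e)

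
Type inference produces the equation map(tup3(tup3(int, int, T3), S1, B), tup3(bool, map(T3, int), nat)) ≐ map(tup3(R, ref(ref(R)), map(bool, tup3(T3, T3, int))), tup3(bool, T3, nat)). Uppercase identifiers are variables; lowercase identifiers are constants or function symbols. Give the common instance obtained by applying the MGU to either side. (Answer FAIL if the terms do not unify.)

Decompose map/2: tup3(tup3(int, int, T3), S1, B) ≐ tup3(R, ref(ref(R)), map(bool, tup3(T3, T3, int))),  tup3(bool, map(T3, int), nat) ≐ tup3(bool, T3, nat).
Decompose tup3/3: tup3(int, int, T3) ≐ R,  S1 ≐ ref(ref(R)),  B ≐ map(bool, tup3(T3, T3, int)).
Bind R := tup3(int, int, T3); substituting into the one remaining equation that mentions R gives: S1 ≐ ref(ref(tup3(int, int, T3))).
Bind S1 := ref(ref(tup3(int, int, T3))); no other remaining equation mentions S1.
Bind B := map(bool, tup3(T3, T3, int)); no other remaining equation mentions B.
Decompose tup3/3: bool ≐ bool,  map(T3, int) ≐ T3,  nat ≐ nat.
Delete trivial equation bool ≐ bool.
Occurs check fails: T3 occurs in map(T3, int); the equation T3 ≐ map(T3, int) has no finite solution.

FAIL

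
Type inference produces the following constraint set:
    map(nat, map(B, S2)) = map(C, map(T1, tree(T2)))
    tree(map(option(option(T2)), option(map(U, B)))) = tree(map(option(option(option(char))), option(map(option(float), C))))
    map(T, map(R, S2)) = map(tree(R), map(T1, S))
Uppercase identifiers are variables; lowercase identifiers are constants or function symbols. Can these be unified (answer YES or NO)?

YES

Decompose map/2: nat = C,  map(B, S2) = map(T1, tree(T2)).
Bind C := nat; substituting into the one remaining equation that mentions C gives: tree(map(option(option(T2)), option(map(U, B)))) = tree(map(option(option(option(char))), option(map(option(float), nat)))).
Decompose map/2: B = T1,  S2 = tree(T2).
Bind B := T1; substituting into the one remaining equation that mentions B gives: tree(map(option(option(T2)), option(map(U, T1)))) = tree(map(option(option(option(char))), option(map(option(float), nat)))).
Bind S2 := tree(T2); substituting into the one remaining equation that mentions S2 gives: map(T, map(R, tree(T2))) = map(tree(R), map(T1, S)).
Decompose tree/1: map(option(option(T2)), option(map(U, T1))) = map(option(option(option(char))), option(map(option(float), nat))).
Decompose map/2: option(option(T2)) = option(option(option(char))),  option(map(U, T1)) = option(map(option(float), nat)).
Decompose option/1: option(T2) = option(option(char)).
Decompose option/1: T2 = option(char).
Bind T2 := option(char); substituting into the one remaining equation that mentions T2 gives: map(T, map(R, tree(option(char)))) = map(tree(R), map(T1, S)). Substituting into the earlier binding gives S2 := tree(option(char)).
Decompose option/1: map(U, T1) = map(option(float), nat).
Decompose map/2: U = option(float),  T1 = nat.
Bind U := option(float); no other remaining equation mentions U.
Bind T1 := nat; substituting into the remaining equation gives: map(T, map(R, tree(option(char)))) = map(tree(R), map(nat, S)). Substituting into the earlier binding gives B := nat.
Decompose map/2: T = tree(R),  map(R, tree(option(char))) = map(nat, S).
Bind T := tree(R); no other remaining equation mentions T.
Decompose map/2: R = nat,  tree(option(char)) = S.
Bind R := nat; no other remaining equation mentions R. Substituting into the earlier binding gives T := tree(nat).
Bind S := tree(option(char)).
No equations remain and no clash or occurs-check failure arose, so a unifier exists.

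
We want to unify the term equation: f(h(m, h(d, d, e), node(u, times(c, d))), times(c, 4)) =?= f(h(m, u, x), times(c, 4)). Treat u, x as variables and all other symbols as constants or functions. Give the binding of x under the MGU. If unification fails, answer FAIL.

Decompose f/2: h(m, h(d, d, e), node(u, times(c, d))) =?= h(m, u, x),  times(c, 4) =?= times(c, 4).
Decompose h/3: m =?= m,  h(d, d, e) =?= u,  node(u, times(c, d)) =?= x.
Delete trivial equation m =?= m.
Bind u := h(d, d, e); substituting into the one remaining equation that mentions u gives: node(h(d, d, e), times(c, d)) =?= x.
Bind x := node(h(d, d, e), times(c, d)); no other remaining equation mentions x.
Delete trivial equation times(c, 4) =?= times(c, 4).
MGU = { u -> h(d, d, e), x -> node(h(d, d, e), times(c, d)) }, so x -> node(h(d, d, e), times(c, d)).

node(h(d, d, e), times(c, d))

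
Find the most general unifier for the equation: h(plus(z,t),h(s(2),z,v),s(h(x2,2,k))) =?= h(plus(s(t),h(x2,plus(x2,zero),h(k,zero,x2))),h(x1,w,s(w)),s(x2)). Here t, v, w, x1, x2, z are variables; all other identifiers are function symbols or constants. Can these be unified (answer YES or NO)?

NO

Decompose h/3: plus(z,t) =?= plus(s(t),h(x2,plus(x2,zero),h(k,zero,x2))),  h(s(2),z,v) =?= h(x1,w,s(w)),  s(h(x2,2,k)) =?= s(x2).
Decompose plus/2: z =?= s(t),  t =?= h(x2,plus(x2,zero),h(k,zero,x2)).
Bind z := s(t); substituting into the one remaining equation that mentions z gives: h(s(2),s(t),v) =?= h(x1,w,s(w)).
Bind t := h(x2,plus(x2,zero),h(k,zero,x2)); substituting into the one remaining equation that mentions t gives: h(s(2),s(h(x2,plus(x2,zero),h(k,zero,x2))),v) =?= h(x1,w,s(w)). Substituting into the earlier binding gives z := s(h(x2,plus(x2,zero),h(k,zero,x2))).
Decompose h/3: s(2) =?= x1,  s(h(x2,plus(x2,zero),h(k,zero,x2))) =?= w,  v =?= s(w).
Bind x1 := s(2); no other remaining equation mentions x1.
Bind w := s(h(x2,plus(x2,zero),h(k,zero,x2))); substituting into the one remaining equation that mentions w gives: v =?= s(s(h(x2,plus(x2,zero),h(k,zero,x2)))).
Bind v := s(s(h(x2,plus(x2,zero),h(k,zero,x2)))); no other remaining equation mentions v.
Decompose s/1: h(x2,2,k) =?= x2.
Occurs check fails: x2 occurs in h(x2,2,k); the equation x2 =?= h(x2,2,k) has no finite solution.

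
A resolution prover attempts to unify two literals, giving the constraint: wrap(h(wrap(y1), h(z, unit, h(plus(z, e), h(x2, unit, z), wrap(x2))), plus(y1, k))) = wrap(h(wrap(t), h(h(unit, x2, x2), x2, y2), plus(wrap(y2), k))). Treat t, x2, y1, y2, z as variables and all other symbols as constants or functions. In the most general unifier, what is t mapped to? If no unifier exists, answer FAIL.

Decompose wrap/1: h(wrap(y1), h(z, unit, h(plus(z, e), h(x2, unit, z), wrap(x2))), plus(y1, k)) = h(wrap(t), h(h(unit, x2, x2), x2, y2), plus(wrap(y2), k)).
Decompose h/3: wrap(y1) = wrap(t),  h(z, unit, h(plus(z, e), h(x2, unit, z), wrap(x2))) = h(h(unit, x2, x2), x2, y2),  plus(y1, k) = plus(wrap(y2), k).
Decompose wrap/1: y1 = t.
Bind y1 := t; substituting into the one remaining equation that mentions y1 gives: plus(t, k) = plus(wrap(y2), k).
Decompose h/3: z = h(unit, x2, x2),  unit = x2,  h(plus(z, e), h(x2, unit, z), wrap(x2)) = y2.
Bind z := h(unit, x2, x2); substituting into the one remaining equation that mentions z gives: h(plus(h(unit, x2, x2), e), h(x2, unit, h(unit, x2, x2)), wrap(x2)) = y2.
Bind x2 := unit; substituting into the one remaining equation that mentions x2 gives: h(plus(h(unit, unit, unit), e), h(unit, unit, h(unit, unit, unit)), wrap(unit)) = y2. Substituting into the earlier binding gives z := h(unit, unit, unit).
Bind y2 := h(plus(h(unit, unit, unit), e), h(unit, unit, h(unit, unit, unit)), wrap(unit)); substituting into the remaining equation gives: plus(t, k) = plus(wrap(h(plus(h(unit, unit, unit), e), h(unit, unit, h(unit, unit, unit)), wrap(unit))), k).
Decompose plus/2: t = wrap(h(plus(h(unit, unit, unit), e), h(unit, unit, h(unit, unit, unit)), wrap(unit))),  k = k.
Bind t := wrap(h(plus(h(unit, unit, unit), e), h(unit, unit, h(unit, unit, unit)), wrap(unit))); no other remaining equation mentions t. Substituting into the earlier binding gives y1 := wrap(h(plus(h(unit, unit, unit), e), h(unit, unit, h(unit, unit, unit)), wrap(unit))).
Delete trivial equation k = k.
MGU = { y1 -> wrap(h(plus(h(unit, unit, unit), e), h(unit, unit, h(unit, unit, unit)), wrap(unit))), z -> h(unit, unit, unit), x2 -> unit, y2 -> h(plus(h(unit, unit, unit), e), h(unit, unit, h(unit, unit, unit)), wrap(unit)), t -> wrap(h(plus(h(unit, unit, unit), e), h(unit, unit, h(unit, unit, unit)), wrap(unit))) }, so t -> wrap(h(plus(h(unit, unit, unit), e), h(unit, unit, h(unit, unit, unit)), wrap(unit))).

wrap(h(plus(h(unit, unit, unit), e), h(unit, unit, h(unit, unit, unit)), wrap(unit)))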